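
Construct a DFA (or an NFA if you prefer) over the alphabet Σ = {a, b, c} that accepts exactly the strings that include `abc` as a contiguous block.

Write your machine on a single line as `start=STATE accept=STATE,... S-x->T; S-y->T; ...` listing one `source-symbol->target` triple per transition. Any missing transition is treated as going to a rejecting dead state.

States q0..q2 record the length of the longest prefix of `abc` that matches the current input suffix. Reaching q3 means `abc` has been seen, and we stay there forever. Accept from q3.
A 4-state machine:
        a   b   c  
>  q0   q1  q0  q0 
   q1   q1  q2  q0 
   q2   q1  q0  q3 
 * q3   q3  q3  q3 
(> = start, * = accepting)

start=q0; accept=q3; q0-a->q1; q0-b->q0; q0-c->q0; q1-a->q1; q1-b->q2; q1-c->q0; q2-a->q1; q2-b->q0; q2-c->q3; q3-a->q3; q3-b->q3; q3-c->q3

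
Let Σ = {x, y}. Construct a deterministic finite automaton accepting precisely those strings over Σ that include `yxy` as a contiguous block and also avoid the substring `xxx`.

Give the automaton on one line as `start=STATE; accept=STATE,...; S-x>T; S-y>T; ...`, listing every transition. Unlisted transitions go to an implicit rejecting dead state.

start=q0; accept=q6,q8,q10; q0-x>q1; q0-y>q2; q1-x>q3; q1-y>q2; q2-x>q4; q2-y>q2; q3-x>q5; q3-y>q2; q4-x>q3; q4-y>q6; q5-x>q5; q5-y>q7; q6-x>q8; q6-y>q6; q7-x>q9; q7-y>q7; q8-x>q10; q8-y>q6; q9-x>q5; q9-y>q11; q10-x>q11; q10-y>q6; q11-x>q11; q11-y>q11

Handle the two conditions separately and then intersect. The first has 4 states tracking whether and how much of `yxy` has been seen; the second has 4 states tracking partial matches of the forbidden pattern `xxx`. A product state is a pair (one from each), accepting exactly when both do.
12 states suffice.
          x    y  
>  q0     q1   q2 
   q1     q3   q2 
   q2     q4   q2 
   q3     q5   q2 
   q4     q3   q6 
   q5     q5   q7 
 * q6     q8   q6 
   q7     q9   q7 
 * q8    q10   q6 
   q9     q5  q11 
 * q10   q11   q6 
   q11   q11  q11 
(> = start, * = accepting)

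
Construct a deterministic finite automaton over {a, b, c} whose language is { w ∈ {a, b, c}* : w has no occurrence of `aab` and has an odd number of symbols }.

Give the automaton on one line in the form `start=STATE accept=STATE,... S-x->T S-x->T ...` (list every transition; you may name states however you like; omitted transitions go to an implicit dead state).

start=q0 accept=q1,q2,q5 q0-a->q1 q0-b->q2 q0-c->q2 q1-a->q3 q1-b->q0 q1-c->q0 q2-a->q4 q2-b->q0 q2-c->q0 q3-a->q5 q3-b->q6 q3-c->q2 q4-a->q5 q4-b->q2 q4-c->q2 q5-a->q3 q5-b->q6 q5-c->q0 q6-a->q6 q6-b->q6 q6-c->q6

Handle the two conditions separately and then intersect. The first has 4 states tracking partial matches of the forbidden pattern `aab`; the second has 2 states tracking the input length modulo 2. A product state is a pair (one from each), accepting exactly when both do. Equivalent product states are then merged.
7 states suffice.
        a   b   c  
>  q0   q1  q2  q2 
 * q1   q3  q0  q0 
 * q2   q4  q0  q0 
   q3   q5  q6  q2 
   q4   q5  q2  q2 
 * q5   q3  q6  q0 
   q6   q6  q6  q6 
(> = start, * = accepting)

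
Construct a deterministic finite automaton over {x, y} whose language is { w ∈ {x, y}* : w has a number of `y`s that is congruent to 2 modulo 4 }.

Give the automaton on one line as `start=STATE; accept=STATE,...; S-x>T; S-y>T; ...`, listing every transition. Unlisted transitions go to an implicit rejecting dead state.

start=q0; accept=q2; q0-x>q0; q0-y>q1; q1-x>q1; q1-y>q2; q2-x>q2; q2-y>q3; q3-x>q3; q3-y>q0

The only thing that matters is how many `y`s have appeared, reduced mod 4. Use one state per residue: q0 for 0, …, q3 for 3. Reading `y` moves to the next residue; anything else stays put. q2 is accepting.
A 4-state machine:
        x   y  
>  q0   q0  q1 
   q1   q1  q2 
 * q2   q2  q3 
   q3   q3  q0 
(> = start, * = accepting)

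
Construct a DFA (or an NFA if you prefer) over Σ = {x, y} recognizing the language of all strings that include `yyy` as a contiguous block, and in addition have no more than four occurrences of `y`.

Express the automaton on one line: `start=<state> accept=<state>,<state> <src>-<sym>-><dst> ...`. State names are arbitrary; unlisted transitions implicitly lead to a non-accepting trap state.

start=q0 accept=q6,q9 q0-x->q0 q0-y->q1 q1-x->q2 q1-y->q3 q2-x->q2 q2-y->q4 q3-x->q5 q3-y->q6 q4-x->q5 q4-y->q7 q5-x->q5 q5-y->q8 q6-x->q6 q6-y->q9 q7-x->q10 q7-y->q9 q8-x->q10 q8-y->q11 q9-x->q9 q9-y->q12 q10-x->q10 q10-y->q13 q11-x->q14 q11-y->q12 q12-x->q12 q12-y->q12 q13-x->q14 q13-y->q15 q14-x->q14 q14-y->q16 q15-x->q17 q15-y->q12 q16-x->q17 q16-y->q15 q17-x->q17 q17-y->q16

Run two small machines in parallel and take their product. The first has 4 states tracking whether and how much of `yyy` has been seen; the second has 6 states tracking the count of `y`s, saturating at 5. A product state is a pair (one from each), accepting exactly when both do.
18 states suffice.
          x    y  
>  q0     q0   q1 
   q1     q2   q3 
   q2     q2   q4 
   q3     q5   q6 
   q4     q5   q7 
   q5     q5   q8 
 * q6     q6   q9 
   q7    q10   q9 
   q8    q10  q11 
 * q9     q9  q12 
   q10   q10  q13 
   q11   q14  q12 
   q12   q12  q12 
   q13   q14  q15 
   q14   q14  q16 
   q15   q17  q12 
   q16   q17  q15 
   q17   q17  q16 
(> = start, * = accepting)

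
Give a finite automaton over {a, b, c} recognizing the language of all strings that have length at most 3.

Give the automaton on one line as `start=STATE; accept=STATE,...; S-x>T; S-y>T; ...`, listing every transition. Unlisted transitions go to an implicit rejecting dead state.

Count input length up to 4: every symbol moves from S0 toward S4, which means 'more than 3' and absorbs. Accept from {S0, S1, S2, S3}.
With 5 states:
        a   b   c  
>* S0   S1  S1  S1 
 * S1   S2  S2  S2 
 * S2   S3  S3  S3 
 * S3   S4  S4  S4 
   S4   S4  S4  S4 
(> = start, * = accepting)

start=S0; accept=S0,S1,S2,S3; S0-a>S1; S0-b>S1; S0-c>S1; S1-a>S2; S1-b>S2; S1-c>S2; S2-a>S3; S2-b>S3; S2-c>S3; S3-a>S4; S3-b>S4; S3-c>S4; S4-a>S4; S4-b>S4; S4-c>S4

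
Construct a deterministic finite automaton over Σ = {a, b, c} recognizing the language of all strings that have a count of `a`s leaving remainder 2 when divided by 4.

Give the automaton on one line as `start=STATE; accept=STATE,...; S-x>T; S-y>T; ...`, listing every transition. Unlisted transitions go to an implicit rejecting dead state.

start=S0; accept=S2; S0-a>S1; S0-b>S0; S0-c>S0; S1-a>S2; S1-b>S1; S1-c>S1; S2-a>S3; S2-b>S2; S2-c>S2; S3-a>S0; S3-b>S3; S3-c>S3

The only thing that matters is how many `a`s have appeared, reduced mod 4. Use one state per residue: S0 for 0, …, S3 for 3. Reading `a` moves to the next residue; anything else stays put. S2 is accepting.
4 states suffice.
        a   b   c  
>  S0   S1  S0  S0 
   S1   S2  S1  S1 
 * S2   S3  S2  S2 
   S3   S0  S3  S3 
(> = start, * = accepting)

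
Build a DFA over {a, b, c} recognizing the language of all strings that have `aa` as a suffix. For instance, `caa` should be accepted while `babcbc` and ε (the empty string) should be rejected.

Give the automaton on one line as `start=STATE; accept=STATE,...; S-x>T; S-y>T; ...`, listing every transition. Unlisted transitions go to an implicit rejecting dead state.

start=q0; accept=q2; q0-a>q1; q0-b>q0; q0-c>q0; q1-a>q2; q1-b>q0; q1-c>q0; q2-a>q2; q2-b>q0; q2-c>q0

Remember how much of `aa` the current input suffix matches. State q0 means no match yet; q1 means the last symbol is `a`; q2 means the last 2 symbols are `aa`. Only q2 accepts. On a mismatch, fall back to the longest proper suffix that is still a prefix of `aa`.
A 3-state machine:
        a   b   c  
>  q0   q1  q0  q0 
   q1   q2  q0  q0 
 * q2   q2  q0  q0 
(> = start, * = accepting)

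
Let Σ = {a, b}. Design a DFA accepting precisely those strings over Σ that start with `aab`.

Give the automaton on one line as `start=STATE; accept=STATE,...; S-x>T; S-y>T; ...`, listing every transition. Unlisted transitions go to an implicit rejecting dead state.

Check the first 3 symbols one by one: q0 through q2 record how many have matched `aab` so far; any wrong symbol goes to the dead state q4. After all 3 match we enter the accepting sink q3.
A 5-state machine:
        a   b  
>  q0   q1  q4 
   q1   q2  q4 
   q2   q4  q3 
 * q3   q3  q3 
   q4   q4  q4 
(> = start, * = accepting)

start=q0; accept=q3; q0-a>q1; q0-b>q4; q1-a>q2; q1-b>q4; q2-a>q4; q2-b>q3; q3-a>q3; q3-b>q3; q4-a>q4; q4-b>q4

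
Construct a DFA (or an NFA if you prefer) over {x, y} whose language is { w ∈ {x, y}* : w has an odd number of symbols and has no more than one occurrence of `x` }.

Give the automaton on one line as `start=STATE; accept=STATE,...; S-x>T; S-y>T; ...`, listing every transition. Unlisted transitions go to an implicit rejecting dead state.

start=A; accept=B,C; A-x>B; A-y>C; B-x>D; B-y>E; C-x>E; C-y>A; D-x>D; D-y>D; E-x>D; E-y>B

Run two small machines in parallel and take their product. The first has 2 states tracking the input length modulo 2; the second has 3 states tracking the count of `x`s, saturating at 2. A product state is a pair (one from each), accepting exactly when both do. Equivalent product states are then merged.
With 5 states:
       x  y 
>  A   B  C 
 * B   D  E 
 * C   E  A 
   D   D  D 
   E   D  B 
(> = start, * = accepting)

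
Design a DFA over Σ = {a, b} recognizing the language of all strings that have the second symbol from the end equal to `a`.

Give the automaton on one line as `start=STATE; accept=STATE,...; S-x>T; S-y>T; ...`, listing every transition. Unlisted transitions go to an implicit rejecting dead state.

start=s0; accept=s3,s4; s0-a>s1; s0-b>s2; s1-a>s3; s1-b>s4; s2-a>s5; s2-b>s6; s3-a>s3; s3-b>s4; s4-a>s5; s4-b>s6; s5-a>s3; s5-b>s4; s6-a>s5; s6-b>s6

A DFA must remember the last 2 symbols (since which symbol is second-to-last isn't known until the input ends). Use one state per possible window of the last ≤2 symbols; accept from those whose window starts with `a`.
        a   b  
>  s0   s1  s2 
   s1   s3  s4 
   s2   s5  s6 
 * s3   s3  s4 
 * s4   s5  s6 
   s5   s3  s4 
   s6   s5  s6 
(> = start, * = accepting)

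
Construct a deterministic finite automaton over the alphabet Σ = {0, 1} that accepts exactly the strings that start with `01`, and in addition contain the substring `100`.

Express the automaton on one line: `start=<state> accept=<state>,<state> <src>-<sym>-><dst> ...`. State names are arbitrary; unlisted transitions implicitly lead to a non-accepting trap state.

start=s0 accept=s5 s0-0->s1 s0-1->s2 s1-0->s2 s1-1->s3 s2-0->s2 s2-1->s2 s3-0->s4 s3-1->s3 s4-0->s5 s4-1->s3 s5-0->s5 s5-1->s5

Handle the two conditions separately and then intersect. The first has 4 states tracking whether the input so far still matches the prefix `01`; the second has 4 states tracking whether and how much of `100` has been seen. A product state is a pair (one from each), accepting exactly when both do. After merging equivalent states the machine shrinks.
        0   1  
>  s0   s1  s2 
   s1   s2  s3 
   s2   s2  s2 
   s3   s4  s3 
   s4   s5  s3 
 * s5   s5  s5 
(> = start, * = accepting)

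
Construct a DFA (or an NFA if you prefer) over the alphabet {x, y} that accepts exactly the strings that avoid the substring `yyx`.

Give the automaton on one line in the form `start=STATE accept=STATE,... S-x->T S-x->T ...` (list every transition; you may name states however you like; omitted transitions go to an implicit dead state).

start=s0 accept=s0,s1,s2 s0-x->s0 s0-y->s1 s1-x->s0 s1-y->s2 s2-x->s3 s2-y->s2 s3-x->s3 s3-y->s3

This is the complement of 'contains `yyx`'. Use the same substring-matching states — s0 through s3 holding how much of `yyx` has just been matched — but flip the accepting set: everything except the trap s3 accepts.
With 4 states:
        x   y  
>* s0   s0  s1 
 * s1   s0  s2 
 * s2   s3  s2 
   s3   s3  s3 
(> = start, * = accepting)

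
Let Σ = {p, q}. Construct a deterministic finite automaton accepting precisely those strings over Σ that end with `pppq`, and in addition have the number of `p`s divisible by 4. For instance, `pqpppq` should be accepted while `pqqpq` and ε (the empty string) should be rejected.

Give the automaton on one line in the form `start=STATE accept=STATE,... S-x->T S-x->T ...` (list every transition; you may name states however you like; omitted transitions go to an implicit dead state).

Build one automaton per condition and run them in lockstep. One (5 states) tracks how much of the suffix `pppq` has currently been matched; the other (4 states) tracks the count of `p`s modulo 4. Each combined state is a pair, one component from each; accept when both components accept.
With 20 states:
          p    q  
>  S0     S1   S0 
   S1     S2   S3 
   S2     S4   S5 
   S3     S6   S3 
   S4     S7   S8 
   S5     S9   S5 
   S6    S10   S5 
   S7    S11  S12 
   S8    S13  S14 
   S9    S15  S14 
   S10    S7  S14 
   S11   S16  S17 
 * S12    S1   S0 
   S13   S18   S0 
   S14   S13  S14 
   S15   S11   S0 
   S16    S4  S19 
   S17    S6   S3 
   S18   S16   S3 
   S19    S9   S5 
(> = start, * = accepting)

start=S0 accept=S12 S0-p->S1 S0-q->S0 S1-p->S2 S1-q->S3 S2-p->S4 S2-q->S5 S3-p->S6 S3-q->S3 S4-p->S7 S4-q->S8 S5-p->S9 S5-q->S5 S6-p->S10 S6-q->S5 S7-p->S11 S7-q->S12 S8-p->S13 S8-q->S14 S9-p->S15 S9-q->S14 S10-p->S7 S10-q->S14 S11-p->S16 S11-q->S17 S12-p->S1 S12-q->S0 S13-p->S18 S13-q->S0 S14-p->S13 S14-q->S14 S15-p->S11 S15-q->S0 S16-p->S4 S16-q->S19 S17-p->S6 S17-q->S3 S18-p->S16 S18-q->S3 S19-p->S9 S19-q->S5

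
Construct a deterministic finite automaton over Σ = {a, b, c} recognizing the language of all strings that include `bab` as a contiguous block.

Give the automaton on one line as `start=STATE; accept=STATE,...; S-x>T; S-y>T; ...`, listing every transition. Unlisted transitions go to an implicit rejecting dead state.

States q0..q2 record the length of the longest prefix of `bab` that matches the current input suffix. Reaching q3 means `bab` has been seen, and we stay there forever. Accept from q3.
With 4 states:
        a   b   c  
>  q0   q0  q1  q0 
   q1   q2  q1  q0 
   q2   q0  q3  q0 
 * q3   q3  q3  q3 
(> = start, * = accepting)

start=q0; accept=q3; q0-a>q0; q0-b>q1; q0-c>q0; q1-a>q2; q1-b>q1; q1-c>q0; q2-a>q0; q2-b>q3; q2-c>q0; q3-a>q3; q3-b>q3; q3-c>q3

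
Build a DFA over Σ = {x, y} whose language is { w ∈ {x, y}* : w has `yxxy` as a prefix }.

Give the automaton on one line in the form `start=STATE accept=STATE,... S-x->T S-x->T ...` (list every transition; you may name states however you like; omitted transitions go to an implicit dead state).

Check the first 4 symbols one by one: q0 through q3 record how many have matched `yxxy` so far; any wrong symbol goes to the dead state q5. After all 4 match we enter the accepting sink q4.
        x   y  
>  q0   q5  q1 
   q1   q2  q5 
   q2   q3  q5 
   q3   q5  q4 
 * q4   q4  q4 
   q5   q5  q5 
(> = start, * = accepting)

start=q0 accept=q4 q0-x->q5 q0-y->q1 q1-x->q2 q1-y->q5 q2-x->q3 q2-y->q5 q3-x->q5 q3-y->q4 q4-x->q4 q4-y->q4 q5-x->q5 q5-y->q5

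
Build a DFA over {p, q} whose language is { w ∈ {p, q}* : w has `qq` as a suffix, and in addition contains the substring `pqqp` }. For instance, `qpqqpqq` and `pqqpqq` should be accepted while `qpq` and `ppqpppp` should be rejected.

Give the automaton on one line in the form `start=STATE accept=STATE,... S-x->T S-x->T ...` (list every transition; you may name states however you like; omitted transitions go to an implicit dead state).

Run two small machines in parallel and take their product. The first has 3 states tracking how much of the suffix `qq` has currently been matched; the second has 5 states tracking whether and how much of `pqqp` has been seen. A product state is a pair (one from each), accepting exactly when both do. Minimizing collapses redundant product states.
A 7-state machine:
        p   q  
>  S0   S1  S0 
   S1   S1  S2 
   S2   S1  S3 
   S3   S4  S0 
   S4   S4  S5 
   S5   S4  S6 
 * S6   S4  S6 
(> = start, * = accepting)

start=S0 accept=S6 S0-p->S1 S0-q->S0 S1-p->S1 S1-q->S2 S2-p->S1 S2-q->S3 S3-p->S4 S3-q->S0 S4-p->S4 S4-q->S5 S5-p->S4 S5-q->S6 S6-p->S4 S6-q->S6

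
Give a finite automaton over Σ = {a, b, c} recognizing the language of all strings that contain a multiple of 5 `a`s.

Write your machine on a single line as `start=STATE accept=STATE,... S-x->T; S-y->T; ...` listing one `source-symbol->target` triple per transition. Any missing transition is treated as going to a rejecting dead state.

start=q0; accept=q0; q0-a->q1; q0-b->q0; q0-c->q0; q1-a->q2; q1-b->q1; q1-c->q1; q2-a->q3; q2-b->q2; q2-c->q2; q3-a->q4; q3-b->q3; q3-c->q3; q4-a->q0; q4-b->q4; q4-c->q4

The only thing that matters is how many `a`s have appeared, reduced mod 5. Use one state per residue: q0 for 0, …, q4 for 4. Reading `a` moves to the next residue; anything else stays put. q0 is accepting.
With 5 states:
        a   b   c  
>* q0   q1  q0  q0 
   q1   q2  q1  q1 
   q2   q3  q2  q2 
   q3   q4  q3  q3 
   q4   q0  q4  q4 
(> = start, * = accepting)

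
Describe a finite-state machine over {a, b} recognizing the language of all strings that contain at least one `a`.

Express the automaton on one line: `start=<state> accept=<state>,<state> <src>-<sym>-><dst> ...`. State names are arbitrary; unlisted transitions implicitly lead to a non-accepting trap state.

Only the number of `a`s matters, and only up to 2. Make a chain q0 → q1 → q2 advanced by each `a` (with q2 absorbing); every other symbol self-loops. The accepting set is {q1, q2}.
3 states suffice.
        a   b  
>  q0   q1  q0 
 * q1   q2  q1 
 * q2   q2  q2 
(> = start, * = accepting)

start=q0 accept=q1,q2 q0-a->q1 q0-b->q0 q1-a->q2 q1-b->q1 q2-a->q2 q2-b->q2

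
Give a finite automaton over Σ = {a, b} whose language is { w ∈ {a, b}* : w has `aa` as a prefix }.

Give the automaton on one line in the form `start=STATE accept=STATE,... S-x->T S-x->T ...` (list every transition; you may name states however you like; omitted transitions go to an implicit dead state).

Check the first 2 symbols one by one: s0 through s1 record how many have matched `aa` so far; any wrong symbol goes to the dead state s3. After all 2 match we enter the accepting sink s2.
        a   b  
>  s0   s1  s3 
   s1   s2  s3 
 * s2   s2  s2 
   s3   s3  s3 
(> = start, * = accepting)

start=s0 accept=s2 s0-a->s1 s0-b->s3 s1-a->s2 s1-b->s3 s2-a->s2 s2-b->s2 s3-a->s3 s3-b->s3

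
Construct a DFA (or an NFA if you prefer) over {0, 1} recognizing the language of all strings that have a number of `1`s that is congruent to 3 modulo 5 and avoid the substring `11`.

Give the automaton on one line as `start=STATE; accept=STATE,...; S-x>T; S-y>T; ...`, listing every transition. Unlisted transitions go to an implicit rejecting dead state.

Handle the two conditions separately and then intersect. The first has 5 states tracking the count of `1`s modulo 5; the second has 3 states tracking partial matches of the forbidden pattern `11`. A product state is a pair (one from each), accepting exactly when both do. Minimizing collapses redundant product states.
With 11 states:
          0    1  
>  q0     q0   q1 
   q1     q2   q3 
   q2     q2   q4 
   q3     q3   q3 
   q4     q5   q3 
   q5     q5   q6 
 * q6     q7   q3 
 * q7     q7   q8 
   q8     q9   q3 
   q9     q9  q10 
   q10    q0   q3 
(> = start, * = accepting)

start=q0; accept=q6,q7; q0-0>q0; q0-1>q1; q1-0>q2; q1-1>q3; q2-0>q2; q2-1>q4; q3-0>q3; q3-1>q3; q4-0>q5; q4-1>q3; q5-0>q5; q5-1>q6; q6-0>q7; q6-1>q3; q7-0>q7; q7-1>q8; q8-0>q9; q8-1>q3; q9-0>q9; q9-1>q10; q10-0>q0; q10-1>q3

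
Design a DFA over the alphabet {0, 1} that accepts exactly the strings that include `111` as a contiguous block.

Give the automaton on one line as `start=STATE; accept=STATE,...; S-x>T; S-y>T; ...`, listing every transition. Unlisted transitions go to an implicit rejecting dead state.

Track how much of `111` has been matched so far: state s0 is no progress, s3 is the absorbing accept state reached once `111` has occurred. Intermediate states record partial matches; on a mismatch, fall back to the longest reusable overlap.
4 states suffice.
        0   1  
>  s0   s0  s1 
   s1   s0  s2 
   s2   s0  s3 
 * s3   s3  s3 
(> = start, * = accepting)

start=s0; accept=s3; s0-0>s0; s0-1>s1; s1-0>s0; s1-1>s2; s2-0>s0; s2-1>s3; s3-0>s3; s3-1>s3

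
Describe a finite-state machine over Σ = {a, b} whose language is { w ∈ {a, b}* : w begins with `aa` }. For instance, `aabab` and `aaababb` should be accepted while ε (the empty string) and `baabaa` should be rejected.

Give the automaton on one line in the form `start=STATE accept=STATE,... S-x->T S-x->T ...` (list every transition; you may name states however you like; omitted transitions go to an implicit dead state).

start=q0 accept=q2 q0-a->q1 q0-b->q3 q1-a->q2 q1-b->q3 q2-a->q2 q2-b->q2 q3-a->q3 q3-b->q3

Walk along `aa` while the input agrees: from q0 take `a` to q1, and so on. Any deviation drops to the rejecting sink q3. Once q2 is reached the prefix is confirmed and every continuation is accepted.
A 4-state machine:
        a   b  
>  q0   q1  q3 
   q1   q2  q3 
 * q2   q2  q2 
   q3   q3  q3 
(> = start, * = accepting)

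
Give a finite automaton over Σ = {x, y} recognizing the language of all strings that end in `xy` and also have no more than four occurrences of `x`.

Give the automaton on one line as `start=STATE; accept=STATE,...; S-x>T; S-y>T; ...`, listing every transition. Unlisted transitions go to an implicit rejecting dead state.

Run two small machines in parallel and take their product. The first has 3 states tracking how much of the suffix `xy` has currently been matched; the second has 6 states tracking the count of `x`s, saturating at 5. A product state is a pair (one from each), accepting exactly when both do. Minimizing collapses redundant product states.
With 13 states:
          x    y  
>  q0     q1   q0 
   q1     q2   q3 
   q2     q4   q5 
 * q3     q2   q6 
   q4     q7   q8 
 * q5     q4   q9 
   q6     q2   q6 
   q7    q10  q11 
 * q8     q7  q12 
   q9     q4   q9 
   q10   q10  q10 
 * q11   q10  q10 
   q12    q7  q12 
(> = start, * = accepting)

start=q0; accept=q3,q5,q8,q11; q0-x>q1; q0-y>q0; q1-x>q2; q1-y>q3; q2-x>q4; q2-y>q5; q3-x>q2; q3-y>q6; q4-x>q7; q4-y>q8; q5-x>q4; q5-y>q9; q6-x>q2; q6-y>q6; q7-x>q10; q7-y>q11; q8-x>q7; q8-y>q12; q9-x>q4; q9-y>q9; q10-x>q10; q10-y>q10; q11-x>q10; q11-y>q10; q12-x>q7; q12-y>q12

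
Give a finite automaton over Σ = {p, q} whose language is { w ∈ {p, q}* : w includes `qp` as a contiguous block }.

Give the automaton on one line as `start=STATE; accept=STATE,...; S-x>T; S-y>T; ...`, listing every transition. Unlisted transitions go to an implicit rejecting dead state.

start=A; accept=C; A-p>A; A-q>B; B-p>C; B-q>B; C-p>C; C-q>C

States A..B record the length of the longest prefix of `qp` that matches the current input suffix. Reaching C means `qp` has been seen, and we stay there forever. Accept from C.
       p  q 
>  A   A  B 
   B   C  B 
 * C   C  C 
(> = start, * = accepting)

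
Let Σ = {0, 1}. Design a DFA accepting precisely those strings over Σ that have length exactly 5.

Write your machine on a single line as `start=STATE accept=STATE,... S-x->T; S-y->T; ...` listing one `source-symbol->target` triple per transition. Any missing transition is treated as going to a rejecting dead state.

We only need to distinguish lengths 0, 1, …, 5, and '>5'. Chain q0 → q1 → q2 → q3 → q4 → q5 → q6 on every symbol, with q6 looping. Accepting states: {q5}.
        0   1  
>  q0   q1  q1 
   q1   q2  q2 
   q2   q3  q3 
   q3   q4  q4 
   q4   q5  q5 
 * q5   q6  q6 
   q6   q6  q6 
(> = start, * = accepting)

start=q0; accept=q5; q0-0->q1; q0-1->q1; q1-0->q2; q1-1->q2; q2-0->q3; q2-1->q3; q3-0->q4; q3-1->q4; q4-0->q5; q4-1->q5; q5-0->q6; q5-1->q6; q6-0->q6; q6-1->q6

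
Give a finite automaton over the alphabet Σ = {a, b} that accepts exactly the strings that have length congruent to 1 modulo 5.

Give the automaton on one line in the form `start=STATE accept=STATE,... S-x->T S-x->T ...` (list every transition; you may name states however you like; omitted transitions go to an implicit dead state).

start=q0 accept=q1 q0-a->q1 q0-b->q1 q1-a->q2 q1-b->q2 q2-a->q3 q2-b->q3 q3-a->q4 q3-b->q4 q4-a->q0 q4-b->q0

Count input length modulo 5: every symbol advances one step around the cycle q0 → q1 → q2 → q3 → q4 → q0. Accept at q1.
        a   b  
>  q0   q1  q1 
 * q1   q2  q2 
   q2   q3  q3 
   q3   q4  q4 
   q4   q0  q0 
(> = start, * = accepting)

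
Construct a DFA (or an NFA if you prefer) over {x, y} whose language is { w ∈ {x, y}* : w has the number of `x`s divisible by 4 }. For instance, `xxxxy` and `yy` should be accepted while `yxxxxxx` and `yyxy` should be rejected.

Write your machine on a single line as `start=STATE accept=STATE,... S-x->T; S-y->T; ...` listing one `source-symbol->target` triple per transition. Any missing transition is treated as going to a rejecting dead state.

The only thing that matters is how many `x`s have appeared, reduced mod 4. Use one state per residue: q0 for 0, …, q3 for 3. Reading `x` moves to the next residue; anything else stays put. q0 is accepting.
        x   y  
>* q0   q1  q0 
   q1   q2  q1 
   q2   q3  q2 
   q3   q0  q3 
(> = start, * = accepting)

start=q0; accept=q0; q0-x->q1; q0-y->q0; q1-x->q2; q1-y->q1; q2-x->q3; q2-y->q2; q3-x->q0; q3-y->q3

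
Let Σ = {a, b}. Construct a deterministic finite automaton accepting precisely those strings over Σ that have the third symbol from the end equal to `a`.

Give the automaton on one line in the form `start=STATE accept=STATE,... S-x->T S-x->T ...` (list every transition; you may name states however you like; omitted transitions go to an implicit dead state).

start=s0 accept=s7,s8,s9,s10 s0-a->s1 s0-b->s2 s1-a->s3 s1-b->s4 s2-a->s5 s2-b->s6 s3-a->s7 s3-b->s8 s4-a->s9 s4-b->s10 s5-a->s11 s5-b->s12 s6-a->s13 s6-b->s14 s7-a->s7 s7-b->s8 s8-a->s9 s8-b->s10 s9-a->s11 s9-b->s12 s10-a->s13 s10-b->s14 s11-a->s7 s11-b->s8 s12-a->s9 s12-b->s10 s13-a->s11 s13-b->s12 s14-a->s13 s14-b->s14

A DFA must remember the last 3 symbols (since which symbol is third-to-last isn't known until the input ends). Use one state per possible window of the last ≤3 symbols; accept from those whose window starts with `a`.
15 states suffice.
          a    b  
>  s0     s1   s2 
   s1     s3   s4 
   s2     s5   s6 
   s3     s7   s8 
   s4     s9  s10 
   s5    s11  s12 
   s6    s13  s14 
 * s7     s7   s8 
 * s8     s9  s10 
 * s9    s11  s12 
 * s10   s13  s14 
   s11    s7   s8 
   s12    s9  s10 
   s13   s11  s12 
   s14   s13  s14 
(> = start, * = accepting)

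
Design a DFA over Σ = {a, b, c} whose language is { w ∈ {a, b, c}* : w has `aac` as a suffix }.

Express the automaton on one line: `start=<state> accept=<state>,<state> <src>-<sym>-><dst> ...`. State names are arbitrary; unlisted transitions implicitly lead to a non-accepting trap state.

Remember how much of `aac` the current input suffix matches. State q0 means no match yet; q1 means the last symbol is `a`; q2 means the last 2 symbols are `aa`; q3 means the last 3 symbols are `aac`. Only q3 accepts. On a mismatch, fall back to the longest proper suffix that is still a prefix of `aac`.
4 states suffice.
        a   b   c  
>  q0   q1  q0  q0 
   q1   q2  q0  q0 
   q2   q2  q0  q3 
 * q3   q1  q0  q0 
(> = start, * = accepting)

start=q0 accept=q3 q0-a->q1 q0-b->q0 q0-c->q0 q1-a->q2 q1-b->q0 q1-c->q0 q2-a->q2 q2-b->q0 q2-c->q3 q3-a->q1 q3-b->q0 q3-c->q0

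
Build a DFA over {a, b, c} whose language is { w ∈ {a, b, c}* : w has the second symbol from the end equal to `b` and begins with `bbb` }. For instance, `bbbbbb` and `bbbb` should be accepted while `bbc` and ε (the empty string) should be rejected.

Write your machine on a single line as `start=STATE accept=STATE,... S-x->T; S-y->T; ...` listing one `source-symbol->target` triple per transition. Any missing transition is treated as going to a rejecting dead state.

start=s0; accept=s4,s5; s0-a->s1; s0-b->s2; s0-c->s1; s1-a->s1; s1-b->s1; s1-c->s1; s2-a->s1; s2-b->s3; s2-c->s1; s3-a->s1; s3-b->s4; s3-c->s1; s4-a->s5; s4-b->s4; s4-c->s5; s5-a->s6; s5-b->s7; s5-c->s6; s6-a->s6; s6-b->s7; s6-c->s6; s7-a->s5; s7-b->s4; s7-c->s5

Run two small machines in parallel and take their product. One (13 states) tracks the last 2 symbols read; the other (5 states) tracks whether the input so far still matches the prefix `bbb`. Each combined state is a pair, one component from each; accept when both components accept. After merging equivalent states the machine shrinks.
An 8-state machine:
        a   b   c  
>  s0   s1  s2  s1 
   s1   s1  s1  s1 
   s2   s1  s3  s1 
   s3   s1  s4  s1 
 * s4   s5  s4  s5 
 * s5   s6  s7  s6 
   s6   s6  s7  s6 
   s7   s5  s4  s5 
(> = start, * = accepting)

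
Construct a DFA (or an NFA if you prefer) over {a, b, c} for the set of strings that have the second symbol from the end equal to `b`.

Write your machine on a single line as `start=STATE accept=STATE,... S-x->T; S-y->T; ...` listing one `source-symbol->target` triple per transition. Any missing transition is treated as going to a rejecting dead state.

start=q0; accept=q7,q8,q9; q0-a->q1; q0-b->q2; q0-c->q3; q1-a->q4; q1-b->q5; q1-c->q6; q2-a->q7; q2-b->q8; q2-c->q9; q3-a->q10; q3-b->q11; q3-c->q12; q4-a->q4; q4-b->q5; q4-c->q6; q5-a->q7; q5-b->q8; q5-c->q9; q6-a->q10; q6-b->q11; q6-c->q12; q7-a->q4; q7-b->q5; q7-c->q6; q8-a->q7; q8-b->q8; q8-c->q9; q9-a->q10; q9-b->q11; q9-c->q12; q10-a->q4; q10-b->q5; q10-c->q6; q11-a->q7; q11-b->q8; q11-c->q9; q12-a->q10; q12-b->q11; q12-c->q12

A DFA must remember the last 2 symbols (since which symbol is second-to-last isn't known until the input ends). Use one state per possible window of the last ≤2 symbols; accept from those whose window starts with `b`.
          a    b    c  
>  q0     q1   q2   q3 
   q1     q4   q5   q6 
   q2     q7   q8   q9 
   q3    q10  q11  q12 
   q4     q4   q5   q6 
   q5     q7   q8   q9 
   q6    q10  q11  q12 
 * q7     q4   q5   q6 
 * q8     q7   q8   q9 
 * q9    q10  q11  q12 
   q10    q4   q5   q6 
   q11    q7   q8   q9 
   q12   q10  q11  q12 
(> = start, * = accepting)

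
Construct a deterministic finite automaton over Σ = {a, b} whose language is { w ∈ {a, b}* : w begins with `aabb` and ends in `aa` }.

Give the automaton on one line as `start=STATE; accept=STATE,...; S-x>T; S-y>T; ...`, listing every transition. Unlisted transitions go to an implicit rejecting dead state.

Handle the two conditions separately and then intersect. One (6 states) tracks whether the input so far still matches the prefix `aabb`; the other (3 states) tracks how much of the suffix `aa` has currently been matched. Each combined state is a pair, one component from each; accept when both components accept. Equivalent product states are then merged.
8 states suffice.
        a   b  
>  s0   s1  s2 
   s1   s3  s2 
   s2   s2  s2 
   s3   s2  s4 
   s4   s2  s5 
   s5   s6  s5 
   s6   s7  s5 
 * s7   s7  s5 
(> = start, * = accepting)

start=s0; accept=s7; s0-a>s1; s0-b>s2; s1-a>s3; s1-b>s2; s2-a>s2; s2-b>s2; s3-a>s2; s3-b>s4; s4-a>s2; s4-b>s5; s5-a>s6; s5-b>s5; s6-a>s7; s6-b>s5; s7-a>s7; s7-b>s5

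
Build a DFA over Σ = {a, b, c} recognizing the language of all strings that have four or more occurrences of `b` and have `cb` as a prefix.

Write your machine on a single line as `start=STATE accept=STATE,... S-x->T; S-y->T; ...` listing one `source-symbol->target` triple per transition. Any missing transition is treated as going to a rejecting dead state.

Run two small machines in parallel and take their product. The first has 6 states tracking the count of `b`s, saturating at 5; the second has 4 states tracking whether the input so far still matches the prefix `cb`. A product state is a pair (one from each), accepting exactly when both do. Minimizing collapses redundant product states.
With 7 states:
        a   b   c  
>  q0   q1  q1  q2 
   q1   q1  q1  q1 
   q2   q1  q3  q1 
   q3   q3  q4  q3 
   q4   q4  q5  q4 
   q5   q5  q6  q5 
 * q6   q6  q6  q6 
(> = start, * = accepting)

start=q0; accept=q6; q0-a->q1; q0-b->q1; q0-c->q2; q1-a->q1; q1-b->q1; q1-c->q1; q2-a->q1; q2-b->q3; q2-c->q1; q3-a->q3; q3-b->q4; q3-c->q3; q4-a->q4; q4-b->q5; q4-c->q4; q5-a->q5; q5-b->q6; q5-c->q5; q6-a->q6; q6-b->q6; q6-c->q6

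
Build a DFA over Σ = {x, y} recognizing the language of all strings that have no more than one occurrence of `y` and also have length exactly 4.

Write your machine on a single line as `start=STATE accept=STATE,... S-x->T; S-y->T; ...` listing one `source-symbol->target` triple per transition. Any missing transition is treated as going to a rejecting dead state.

start=A; accept=I; A-x->B; A-y->C; B-x->D; B-y->E; C-x->E; C-y->F; D-x->G; D-y->H; E-x->H; E-y->F; F-x->F; F-y->F; G-x->I; G-y->I; H-x->I; H-y->F; I-x->F; I-y->F

Build one automaton per condition and run them in lockstep. The first has 3 states tracking the count of `y`s, saturating at 2; the second has 6 states tracking the input length, saturating at 5. A product state is a pair (one from each), accepting exactly when both do. After merging equivalent states the machine shrinks.
A 9-state machine:
       x  y 
>  A   B  C 
   B   D  E 
   C   E  F 
   D   G  H 
   E   H  F 
   F   F  F 
   G   I  I 
   H   I  F 
 * I   F  F 
(> = start, * = accepting)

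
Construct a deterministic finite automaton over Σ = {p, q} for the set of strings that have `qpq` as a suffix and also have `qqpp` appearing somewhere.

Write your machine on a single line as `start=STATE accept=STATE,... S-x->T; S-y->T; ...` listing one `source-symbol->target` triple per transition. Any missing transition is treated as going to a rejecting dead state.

start=A; accept=J; A-p->A; A-q->B; B-p->C; B-q->D; C-p->A; C-q->E; D-p->F; D-q->D; E-p->C; E-q->D; F-p->G; F-q->E; G-p->G; G-q->H; H-p->I; H-q->H; I-p->G; I-q->J; J-p->I; J-q->H

Run two small machines in parallel and take their product. One (4 states) tracks how much of the suffix `qpq` has currently been matched; the other (5 states) tracks whether and how much of `qqpp` has been seen. Each combined state is a pair, one component from each; accept when both components accept.
A 10-state machine:
       p  q 
>  A   A  B 
   B   C  D 
   C   A  E 
   D   F  D 
   E   C  D 
   F   G  E 
   G   G  H 
   H   I  H 
   I   G  J 
 * J   I  H 
(> = start, * = accepting)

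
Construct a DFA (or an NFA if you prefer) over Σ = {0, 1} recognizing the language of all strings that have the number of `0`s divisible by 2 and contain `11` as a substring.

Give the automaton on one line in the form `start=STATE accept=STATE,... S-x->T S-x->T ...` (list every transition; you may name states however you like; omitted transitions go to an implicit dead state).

start=S0 accept=S4 S0-0->S1 S0-1->S2 S1-0->S0 S1-1->S3 S2-0->S1 S2-1->S4 S3-0->S0 S3-1->S5 S4-0->S5 S4-1->S4 S5-0->S4 S5-1->S5

Run two small machines in parallel and take their product. One (2 states) tracks the count of `0`s modulo 2; the other (3 states) tracks whether and how much of `11` has been seen. Each combined state is a pair, one component from each; accept when both components accept.
A 6-state machine:
        0   1  
>  S0   S1  S2 
   S1   S0  S3 
   S2   S1  S4 
   S3   S0  S5 
 * S4   S5  S4 
   S5   S4  S5 
(> = start, * = accepting)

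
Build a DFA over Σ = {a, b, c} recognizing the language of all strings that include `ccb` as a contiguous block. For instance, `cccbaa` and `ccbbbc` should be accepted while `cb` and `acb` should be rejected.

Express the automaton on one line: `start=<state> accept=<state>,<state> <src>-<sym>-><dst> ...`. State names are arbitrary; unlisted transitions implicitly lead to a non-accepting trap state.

start=q0 accept=q3 q0-a->q0 q0-b->q0 q0-c->q1 q1-a->q0 q1-b->q0 q1-c->q2 q2-a->q0 q2-b->q3 q2-c->q2 q3-a->q3 q3-b->q3 q3-c->q3

Track how much of `ccb` has been matched so far: state q0 is no progress, q3 is the absorbing accept state reached once `ccb` has occurred. Intermediate states record partial matches; on a mismatch, fall back to the longest reusable overlap.
        a   b   c  
>  q0   q0  q0  q1 
   q1   q0  q0  q2 
   q2   q0  q3  q2 
 * q3   q3  q3  q3 
(> = start, * = accepting)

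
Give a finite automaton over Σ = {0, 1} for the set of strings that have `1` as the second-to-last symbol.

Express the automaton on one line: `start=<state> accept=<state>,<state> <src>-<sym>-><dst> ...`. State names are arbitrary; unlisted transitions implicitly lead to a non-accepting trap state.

A DFA must remember the last 2 symbols (since which symbol is second-to-last isn't known until the input ends). Use one state per possible window of the last ≤2 symbols; accept from those whose window starts with `1`.
7 states suffice.
        0   1  
>  S0   S1  S2 
   S1   S3  S4 
   S2   S5  S6 
   S3   S3  S4 
   S4   S5  S6 
 * S5   S3  S4 
 * S6   S5  S6 
(> = start, * = accepting)

start=S0 accept=S5,S6 S0-0->S1 S0-1->S2 S1-0->S3 S1-1->S4 S2-0->S5 S2-1->S6 S3-0->S3 S3-1->S4 S4-0->S5 S4-1->S6 S5-0->S3 S5-1->S4 S6-0->S5 S6-1->S6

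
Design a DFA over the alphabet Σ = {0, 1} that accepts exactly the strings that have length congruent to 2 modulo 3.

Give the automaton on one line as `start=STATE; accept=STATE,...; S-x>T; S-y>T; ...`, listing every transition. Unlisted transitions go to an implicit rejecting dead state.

start=S0; accept=S2; S0-0>S1; S0-1>S1; S1-0>S2; S1-1>S2; S2-0>S0; S2-1>S0

Count input length modulo 3: every symbol advances one step around the cycle S0 → S1 → S2 → S0. Accept at S2.
With 3 states:
        0   1  
>  S0   S1  S1 
   S1   S2  S2 
 * S2   S0  S0 
(> = start, * = accepting)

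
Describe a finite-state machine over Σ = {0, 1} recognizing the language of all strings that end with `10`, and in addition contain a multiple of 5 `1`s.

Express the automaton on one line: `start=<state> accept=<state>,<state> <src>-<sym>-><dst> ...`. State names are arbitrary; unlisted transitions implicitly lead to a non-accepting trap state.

start=q0 accept=q6 q0-0->q0 q0-1->q1 q1-0->q1 q1-1->q2 q2-0->q2 q2-1->q3 q3-0->q3 q3-1->q4 q4-0->q4 q4-1->q5 q5-0->q6 q5-1->q1 q6-0->q0 q6-1->q1

Handle the two conditions separately and then intersect. One (3 states) tracks how much of the suffix `10` has currently been matched; the other (5 states) tracks the count of `1`s modulo 5. Each combined state is a pair, one component from each; accept when both components accept. Equivalent product states are then merged.
        0   1  
>  q0   q0  q1 
   q1   q1  q2 
   q2   q2  q3 
   q3   q3  q4 
   q4   q4  q5 
   q5   q6  q1 
 * q6   q0  q1 
(> = start, * = accepting)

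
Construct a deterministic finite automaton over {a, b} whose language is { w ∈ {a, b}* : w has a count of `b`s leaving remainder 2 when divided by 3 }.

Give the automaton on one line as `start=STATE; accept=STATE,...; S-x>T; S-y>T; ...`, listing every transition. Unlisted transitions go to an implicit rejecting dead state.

The only thing that matters is how many `b`s have appeared, reduced mod 3. Use one state per residue: q0 for 0, …, q2 for 2. Reading `b` moves to the next residue; anything else stays put. q2 is accepting.
3 states suffice.
        a   b  
>  q0   q0  q1 
   q1   q1  q2 
 * q2   q2  q0 
(> = start, * = accepting)

start=q0; accept=q2; q0-a>q0; q0-b>q1; q1-a>q1; q1-b>q2; q2-a>q2; q2-b>q0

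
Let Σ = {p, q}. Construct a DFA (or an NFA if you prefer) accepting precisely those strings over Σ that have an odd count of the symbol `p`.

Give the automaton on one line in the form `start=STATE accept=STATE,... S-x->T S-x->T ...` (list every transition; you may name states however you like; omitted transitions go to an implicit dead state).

The only thing that matters is how many `p`s have appeared, reduced mod 2. Use one state per residue: A for 0, …, B for 1. Reading `p` moves to the next residue; anything else stays put. B is accepting.
       p  q 
>  A   B  A 
 * B   A  B 
(> = start, * = accepting)

start=A accept=B A-p->B A-q->A B-p->A B-q->B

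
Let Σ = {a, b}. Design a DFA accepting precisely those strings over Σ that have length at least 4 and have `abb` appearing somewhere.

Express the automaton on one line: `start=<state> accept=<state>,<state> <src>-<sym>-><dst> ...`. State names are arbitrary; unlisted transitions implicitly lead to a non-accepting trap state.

start=q0 accept=q7 q0-a->q1 q0-b->q2 q1-a->q3 q1-b->q4 q2-a->q3 q2-b->q2 q3-a->q3 q3-b->q5 q4-a->q3 q4-b->q6 q5-a->q3 q5-b->q7 q6-a->q7 q6-b->q7 q7-a->q7 q7-b->q7

Build one automaton per condition and run them in lockstep. The first has 6 states tracking the input length, saturating at 5; the second has 4 states tracking whether and how much of `abb` has been seen. A product state is a pair (one from each), accepting exactly when both do. Minimizing collapses redundant product states.
An 8-state machine:
        a   b  
>  q0   q1  q2 
   q1   q3  q4 
   q2   q3  q2 
   q3   q3  q5 
   q4   q3  q6 
   q5   q3  q7 
   q6   q7  q7 
 * q7   q7  q7 
(> = start, * = accepting)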